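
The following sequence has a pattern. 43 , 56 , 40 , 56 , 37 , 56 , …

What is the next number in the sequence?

34

Positions 1, 3, 5, … form one subsequence and positions 2, 4, 6, … form another.
Track A: 43, 40, 37. Arithmetic, step −3.
Track B: 56, 56, 56. The constant sequence 56.
Position 7 → track A, term 4 = 34.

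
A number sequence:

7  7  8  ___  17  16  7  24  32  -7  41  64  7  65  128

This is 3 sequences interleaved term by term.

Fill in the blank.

-7

Read the sequence 3 terms at a time; column i is its own pattern.
Stream A is 7, ?, 7, -7, 7, which is the oscillation 7·(−1)^(n+1).
Stream B is 7, 17, 24, 41, 65, which is Fibonacci-style (each term is the sum of the two before it).
Stream C is 8, 16, 32, 64, 128, which is successive powers of 2.
Stream A's pattern makes the blank -7.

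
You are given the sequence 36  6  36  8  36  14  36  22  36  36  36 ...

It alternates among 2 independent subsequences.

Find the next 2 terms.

Odd-indexed and even-indexed terms follow separate rules.
Stream A = 36, 36, 36, 36, 36, 36: the constant sequence 36.
Stream B = 6, 8, 14, 22, 36: a Fibonacci-like recurrence a_n = a_{n-1} + a_{n-2}.
Position 12 falls in stream B as its term 6, giving 58.
Position 13 falls in stream A as its term 7, giving 36.

58, 36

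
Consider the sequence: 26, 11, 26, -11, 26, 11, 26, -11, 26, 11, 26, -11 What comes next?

26

Taking every 2nd term gives 2 separate tracks.
Track A: 26, 26, 26, 26, 26, 26 (the constant sequence 26).
Track B: 11, -11, 11, -11, 11, -11 (alternating ±11).
Term 13 comes from track A (its 7th entry): 26.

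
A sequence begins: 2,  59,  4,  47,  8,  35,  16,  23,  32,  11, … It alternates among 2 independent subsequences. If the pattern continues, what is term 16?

Split by position mod 2 into 2 tracks.
Track A is 2, 4, 8, 16, 32, which is a geometric progression (common ratio 2).
Track B is 59, 47, 35, 23, 11, which is arithmetic with common difference −12.
Position 16 falls in track B as its term 8, giving -25.

-25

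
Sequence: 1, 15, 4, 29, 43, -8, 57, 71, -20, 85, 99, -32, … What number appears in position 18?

Positions follow the repeating pattern AAB; grouping by letter gives 2 tracks.
Track A: 1, 15, 29, 43, 57, 71, 85, 99 — linear: a_n = -13 + 14·n.
Track B: 4, -8, -20, -32 — arithmetic, step −12.
Position 18 falls in track B as its term 6, giving -56.

-56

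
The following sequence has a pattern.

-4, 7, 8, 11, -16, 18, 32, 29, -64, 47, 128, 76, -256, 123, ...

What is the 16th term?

The terms cycle through 2 interleaved subsequences.
Track A: -4, 8, -16, 32, -64, 128, -256. Geometric, ×-2 each step.
Track B: 7, 11, 18, 29, 47, 76, 123. Fibonacci-style (each term is the sum of the two before it).
The 16th slot belongs to track B; its 8th term is 199.

199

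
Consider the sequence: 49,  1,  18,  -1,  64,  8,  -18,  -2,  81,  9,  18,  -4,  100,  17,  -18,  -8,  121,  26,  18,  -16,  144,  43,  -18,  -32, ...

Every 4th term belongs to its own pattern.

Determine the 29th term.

Taking every 4th term gives 4 separate tracks.
Track A: 49, 64, 81, 100, 121, 144. The squares 7², 8², 9², ….
Track B: 1, 8, 9, 17, 26, 43. A Fibonacci-like recurrence a_n = a_{n-1} + a_{n-2}.
Track C: 18, -18, 18, -18, 18, -18. Oscillating between 18 and -18.
Track D: -1, -2, -4, -8, -16, -32. Geometric with ratio 2.
Term 29 comes from track A (its 8th entry): 196.

196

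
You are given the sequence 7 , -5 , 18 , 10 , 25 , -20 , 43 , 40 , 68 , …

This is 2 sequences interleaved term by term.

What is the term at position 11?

111

The terms cycle through 2 interleaved subsequences.
Stream A: 7, 18, 25, 43, 68 — each term equals the sum of the previous two.
Stream B: -5, 10, -20, 40 — geometric with ratio -2.
The 11th slot belongs to stream A; its 6th term is 111.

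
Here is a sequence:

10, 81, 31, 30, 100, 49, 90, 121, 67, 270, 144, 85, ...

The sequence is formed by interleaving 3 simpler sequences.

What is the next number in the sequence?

810

Read the sequence 3 terms at a time; column i is its own pattern.
Stream A = 10, 30, 90, 270: multiplying by 3 each time.
Stream B = 81, 100, 121, 144: perfect squares starting at 9².
Stream C = 31, 49, 67, 85: adding 18 each time.
Position 13 falls in stream A as its term 5, giving 810.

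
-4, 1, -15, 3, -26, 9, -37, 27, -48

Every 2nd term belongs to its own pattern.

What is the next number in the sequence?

81

Taking every 2nd term gives 2 separate tracks.
Track A: -4, -15, -26, -37, -48 — arithmetic with common difference −11.
Track B: 1, 3, 9, 27 — powers 3^0, 3^1, 3^2, ….
Position 10 falls in track B as its term 5, giving 81.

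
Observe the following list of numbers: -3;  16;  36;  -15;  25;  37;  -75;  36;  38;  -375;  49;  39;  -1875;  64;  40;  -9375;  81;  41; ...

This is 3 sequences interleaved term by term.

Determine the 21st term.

Read the sequence 3 terms at a time; column i is its own pattern.
Track A = -3, -15, -75, -375, -1875, -9375: geometric with ratio 5.
Track B = 16, 25, 36, 49, 64, 81: perfect squares starting at 4².
Track C = 36, 37, 38, 39, 40, 41: adding 1 each time.
Position 21 falls in track C as its term 7, giving 42.

42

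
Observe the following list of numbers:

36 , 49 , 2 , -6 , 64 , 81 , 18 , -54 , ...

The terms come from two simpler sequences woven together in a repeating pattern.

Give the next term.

100

Positions follow the repeating pattern AABB; grouping by letter gives 2 tracks.
Stream A = 36, 49, 64, 81: consecutive squares n² from n = 6.
Stream B = 2, -6, 18, -54: multiplying by -3 each time.
The 9th slot belongs to stream A; its 5th term is 100.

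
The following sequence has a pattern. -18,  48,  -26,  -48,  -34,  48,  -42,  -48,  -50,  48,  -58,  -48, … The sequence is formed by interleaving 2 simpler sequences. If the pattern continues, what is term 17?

-82

Split by position mod 2 into 2 tracks.
Subsequence A: -18, -26, -34, -42, -50, -58 — subtracting 8 each time.
Subsequence B: 48, -48, 48, -48, 48, -48 — alternating ±48.
Position 17 → subsequence A, term 9 = -82.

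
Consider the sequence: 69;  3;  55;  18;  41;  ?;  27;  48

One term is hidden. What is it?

33

Taking every 2nd term gives 2 separate tracks.
Subsequence A: 69, 55, 41, 27 (arithmetic with common difference −14).
Subsequence B: 3, 18, ?, 48 (arithmetic with common difference +15).
Subsequence B's pattern makes the blank 33.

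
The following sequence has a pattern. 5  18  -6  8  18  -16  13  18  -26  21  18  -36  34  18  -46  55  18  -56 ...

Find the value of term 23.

18

Split by position mod 3 into 3 tracks.
Subsequence A = 5, 8, 13, 21, 34, 55: each term equals the sum of the previous two.
Subsequence B = 18, 18, 18, 18, 18, 18: always 18.
Subsequence C = -6, -16, -26, -36, -46, -56: arithmetic, step −10.
Position 23 → subsequence B, term 8 = 18.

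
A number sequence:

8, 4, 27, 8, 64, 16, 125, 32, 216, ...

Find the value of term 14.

256

Positions 1, 3, 5, … form one subsequence and positions 2, 4, 6, … form another.
Subsequence A: 8, 27, 64, 125, 216 — consecutive cubes n³ from n = 2.
Subsequence B: 4, 8, 16, 32 — powers of 2.
Position 14 → subsequence B, term 7 = 256.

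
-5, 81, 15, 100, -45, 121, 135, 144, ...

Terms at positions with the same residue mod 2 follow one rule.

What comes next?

Split by position mod 2 into 2 tracks.
Subsequence A = -5, 15, -45, 135: geometric, ×-3 each step.
Subsequence B = 81, 100, 121, 144: consecutive squares n² from n = 9.
Term 9 comes from subsequence A (its 5th entry): -405.

-405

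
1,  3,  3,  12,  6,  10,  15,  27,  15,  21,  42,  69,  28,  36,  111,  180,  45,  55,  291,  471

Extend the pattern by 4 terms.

66, 78, 762, 1233

Positions follow the repeating pattern AABB; grouping by letter gives 2 tracks.
Track A: 1, 3, 6, 10, 15, 21, 28, 36, 45, 55 — the triangular numbers T_1, T_2, ….
Track B: 3, 12, 15, 27, 42, 69, 111, 180, 291, 471 — each term equals the sum of the previous two.
Term 21 comes from track A (its 11th entry): 66.
Position 22 falls in track A as its term 12, giving 78.
The 23rd slot belongs to track B; its 11th term is 762.
The 24th slot belongs to track B; its 12th term is 1233.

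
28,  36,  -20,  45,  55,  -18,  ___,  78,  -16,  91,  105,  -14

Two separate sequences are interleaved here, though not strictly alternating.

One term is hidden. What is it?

66

Positions follow the repeating pattern AAB; grouping by letter gives 2 tracks.
Subsequence A: 28, 36, 45, 55, ?, 78, 91, 105 — the triangular numbers T_7, T_8, ….
Subsequence B: -20, -18, -16, -14 — arithmetic with common difference +2.
The gap is subsequence A's term 5; the rule gives 66.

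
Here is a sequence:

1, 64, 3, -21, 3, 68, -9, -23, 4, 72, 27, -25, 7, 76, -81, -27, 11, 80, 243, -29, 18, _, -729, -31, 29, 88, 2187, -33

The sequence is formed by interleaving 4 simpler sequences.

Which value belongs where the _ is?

84

Split by position mod 4: positions 1, 5, 9, … form one track, and each other residue class forms its own.
Subsequence A = 1, 3, 4, 7, 11, 18, 29: each term equals the sum of the previous two.
Subsequence B = 64, 68, 72, 76, 80, ?, 88: linear: a_n = 60 + 4·n.
Subsequence C = 3, -9, 27, -81, 243, -729, 2187: a geometric progression (common ratio -3).
Subsequence D = -21, -23, -25, -27, -29, -31, -33: arithmetic, step −2.
The gap is subsequence B's term 6; the rule gives 84.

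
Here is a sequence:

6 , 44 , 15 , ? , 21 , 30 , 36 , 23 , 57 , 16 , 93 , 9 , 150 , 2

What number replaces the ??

37

Positions 1, 3, 5, … form one subsequence and positions 2, 4, 6, … form another.
Stream A is 6, 15, 21, 36, 57, 93, 150, which is each term equals the sum of the previous two.
Stream B is 44, ?, 30, 23, 16, 9, 2, which is subtracting 7 each time.
Stream B's pattern makes the blank 37.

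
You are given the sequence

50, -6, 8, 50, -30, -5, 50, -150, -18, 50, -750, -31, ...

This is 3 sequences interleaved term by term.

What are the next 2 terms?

Split by position mod 3: positions 1, 4, 7, … form one track, and each other residue class forms its own.
Track A: 50, 50, 50, 50. Always 50.
Track B: -6, -30, -150, -750. Geometric, ×5 each step.
Track C: 8, -5, -18, -31. Linear: a_n = 21 − 13·n.
Position 13 → track A, term 5 = 50.
Position 14 → track B, term 5 = -3750.

50, -3750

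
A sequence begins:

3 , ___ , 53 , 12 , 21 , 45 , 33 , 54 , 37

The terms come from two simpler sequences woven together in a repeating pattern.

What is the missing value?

9

Positions follow the repeating pattern AAB; grouping by letter gives 2 tracks.
Track A = 3, ?, 12, 21, 33, 54: each term equals the sum of the previous two.
Track B = 53, 45, 37: linear: a_n = 61 − 8·n.
So the missing entry in track A is 9.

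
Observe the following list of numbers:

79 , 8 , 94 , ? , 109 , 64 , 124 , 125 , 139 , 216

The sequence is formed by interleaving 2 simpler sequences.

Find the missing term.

27

The terms cycle through 2 interleaved subsequences.
Stream A is 79, 94, 109, 124, 139, which is arithmetic with common difference +15.
Stream B is 8, ?, 64, 125, 216, which is perfect cubes starting at 2³.
So the missing entry in stream B is 27.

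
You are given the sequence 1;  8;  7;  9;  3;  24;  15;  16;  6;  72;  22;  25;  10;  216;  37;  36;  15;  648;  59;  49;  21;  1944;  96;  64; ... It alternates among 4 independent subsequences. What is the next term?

28

Split by position mod 4 into 4 tracks.
Stream A is 1, 3, 6, 10, 15, 21, which is triangular numbers starting at T_1.
Stream B is 8, 24, 72, 216, 648, 1944, which is multiplying by 3 each time.
Stream C is 7, 15, 22, 37, 59, 96, which is each term equals the sum of the previous two.
Stream D is 9, 16, 25, 36, 49, 64, which is consecutive squares n² from n = 3.
The 25th slot belongs to stream A; its 7th term is 28.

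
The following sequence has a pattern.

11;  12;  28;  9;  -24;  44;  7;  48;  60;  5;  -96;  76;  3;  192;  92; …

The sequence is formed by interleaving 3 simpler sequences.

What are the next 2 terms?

Taking every 3rd term gives 3 separate tracks.
Track A: 11, 9, 7, 5, 3. Subtracting 2 each time.
Track B: 12, -24, 48, -96, 192. Geometric with ratio -2.
Track C: 28, 44, 60, 76, 92. Adding 16 each time.
Position 16 falls in track A as its term 6, giving 1.
The 17th slot belongs to track B; its 6th term is -384.

1, -384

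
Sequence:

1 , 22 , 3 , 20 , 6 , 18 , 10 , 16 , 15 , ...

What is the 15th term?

Positions 1, 3, 5, … form one subsequence and positions 2, 4, 6, … form another.
Track A is 1, 3, 6, 10, 15, which is the triangular numbers T_1, T_2, ….
Track B is 22, 20, 18, 16, which is arithmetic, step −2.
Position 15 falls in track A as its term 8, giving 36.

36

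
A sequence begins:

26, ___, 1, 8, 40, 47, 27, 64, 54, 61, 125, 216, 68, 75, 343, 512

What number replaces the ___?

Reading positions in blocks of 4 reveals the pattern AABB — 2 tracks woven together.
Track A = 26, ?, 40, 47, 54, 61, 68, 75: arithmetic, step +7.
Track B = 1, 8, 27, 64, 125, 216, 343, 512: the cubes 1³, 2³, 3³, ….
Track A's pattern makes the blank 33.

33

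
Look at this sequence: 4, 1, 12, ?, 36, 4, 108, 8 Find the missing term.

Taking every 2nd term gives 2 separate tracks.
Stream A is 4, 12, 36, 108, which is a geometric progression (common ratio 3).
Stream B is 1, ?, 4, 8, which is successive powers of 2.
So the missing entry in stream B is 2.

2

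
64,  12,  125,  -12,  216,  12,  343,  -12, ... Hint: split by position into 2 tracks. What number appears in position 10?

Positions 1, 3, 5, … form one subsequence and positions 2, 4, 6, … form another.
Track A: 64, 125, 216, 343 (the cubes 4³, 5³, 6³, …).
Track B: 12, -12, 12, -12 (the oscillation 12·(−1)^(n+1)).
Position 10 falls in track B as its term 5, giving 12.

12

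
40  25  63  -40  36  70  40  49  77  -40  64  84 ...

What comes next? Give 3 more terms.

Split by position mod 3: positions 1, 4, 7, … form one track, and each other residue class forms its own.
Subsequence A = 40, -40, 40, -40: oscillating between 40 and -40.
Subsequence B = 25, 36, 49, 64: perfect squares starting at 5².
Subsequence C = 63, 70, 77, 84: arithmetic, step +7.
Position 13 falls in subsequence A as its term 5, giving 40.
Term 14 comes from subsequence B (its 5th entry): 81.
Term 15 comes from subsequence C (its 5th entry): 91.

40, 81, 91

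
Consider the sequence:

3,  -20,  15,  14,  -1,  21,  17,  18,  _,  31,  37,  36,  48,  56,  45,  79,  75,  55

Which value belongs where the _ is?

28

Split by position mod 3 into 3 tracks.
Stream A: 3, 14, 17, 31, 48, 79 — a Fibonacci-like recurrence a_n = a_{n-1} + a_{n-2}.
Stream B: -20, -1, 18, 37, 56, 75 — arithmetic with common difference +19.
Stream C: 15, 21, ?, 36, 45, 55 — triangular numbers starting at T_5.
Filling stream C at index 3 by its rule yields 28.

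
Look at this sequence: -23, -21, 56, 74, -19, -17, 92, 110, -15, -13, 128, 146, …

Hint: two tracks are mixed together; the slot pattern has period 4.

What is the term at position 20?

218

The slot pattern repeats as AABB (period 4), so there are 2 interleaved tracks.
Track A: -23, -21, -19, -17, -15, -13. Adding 2 each time.
Track B: 56, 74, 92, 110, 128, 146. Arithmetic, step +18.
Position 20 → track B, term 10 = 218.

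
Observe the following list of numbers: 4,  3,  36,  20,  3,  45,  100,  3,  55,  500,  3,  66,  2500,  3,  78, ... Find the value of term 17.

3

Read the sequence 3 terms at a time; column i is its own pattern.
Stream A: 4, 20, 100, 500, 2500. Geometric, ×5 each step.
Stream B: 3, 3, 3, 3, 3. The constant sequence 3.
Stream C: 36, 45, 55, 66, 78. The triangular numbers T_8, T_9, ….
Position 17 falls in stream B as its term 6, giving 3.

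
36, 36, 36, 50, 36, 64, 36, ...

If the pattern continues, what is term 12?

Positions 1, 3, 5, … form one subsequence and positions 2, 4, 6, … form another.
Subsequence A is 36, 36, 36, 36, which is the constant sequence 36.
Subsequence B is 36, 50, 64, which is arithmetic, step +14.
Position 12 falls in subsequence B as its term 6, giving 106.

106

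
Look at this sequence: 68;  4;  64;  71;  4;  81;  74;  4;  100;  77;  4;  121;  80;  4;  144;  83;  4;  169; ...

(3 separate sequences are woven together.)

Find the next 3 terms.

Split by position mod 3 into 3 tracks.
Stream A = 68, 71, 74, 77, 80, 83: arithmetic with common difference +3.
Stream B = 4, 4, 4, 4, 4, 4: the constant sequence 4.
Stream C = 64, 81, 100, 121, 144, 169: consecutive squares n² from n = 8.
The 19th slot belongs to stream A; its 7th term is 86.
Position 20 → stream B, term 7 = 4.
Position 21 → stream C, term 7 = 196.

86, 4, 196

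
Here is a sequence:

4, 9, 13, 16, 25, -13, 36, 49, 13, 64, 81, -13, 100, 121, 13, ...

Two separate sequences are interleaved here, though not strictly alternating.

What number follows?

144

Positions follow the repeating pattern AAB; grouping by letter gives 2 tracks.
Track A is 4, 9, 16, 25, 36, 49, 64, 81, 100, 121, which is consecutive squares n² from n = 2.
Track B is 13, -13, 13, -13, 13, which is alternating ±13.
Term 16 comes from track A (its 11th entry): 144.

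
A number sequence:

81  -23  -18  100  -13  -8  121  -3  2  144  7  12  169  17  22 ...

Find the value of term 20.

Positions follow the repeating pattern ABB; grouping by letter gives 2 tracks.
Track A: 81, 100, 121, 144, 169 (consecutive squares n² from n = 9).
Track B: -23, -18, -13, -8, -3, 2, 7, 12, 17, 22 (linear: a_n = -28 + 5·n).
The 20th slot belongs to track B; its 13th term is 37.

37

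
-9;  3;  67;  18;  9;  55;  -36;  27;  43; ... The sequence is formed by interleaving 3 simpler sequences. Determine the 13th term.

-144

Split by position mod 3 into 3 tracks.
Track A: -9, 18, -36. Geometric with ratio -2.
Track B: 3, 9, 27. Successive powers of 3.
Track C: 67, 55, 43. Arithmetic with common difference −12.
Term 13 comes from track A (its 5th entry): -144.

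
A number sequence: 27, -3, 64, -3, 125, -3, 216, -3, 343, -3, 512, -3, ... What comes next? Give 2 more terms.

Positions 1, 3, 5, … form one subsequence and positions 2, 4, 6, … form another.
Track A: 27, 64, 125, 216, 343, 512. The cubes 3³, 4³, 5³, ….
Track B: -3, -3, -3, -3, -3, -3. The constant sequence -3.
Term 13 comes from track A (its 7th entry): 729.
Term 14 comes from track B (its 7th entry): -3.

729, -3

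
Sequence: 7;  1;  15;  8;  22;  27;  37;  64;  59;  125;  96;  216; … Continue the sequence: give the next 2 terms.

Split by position mod 2 into 2 tracks.
Stream A: 7, 15, 22, 37, 59, 96 (each term equals the sum of the previous two).
Stream B: 1, 8, 27, 64, 125, 216 (consecutive cubes n³ from n = 1).
Term 13 comes from stream A (its 7th entry): 155.
Position 14 → stream B, term 7 = 343.

155, 343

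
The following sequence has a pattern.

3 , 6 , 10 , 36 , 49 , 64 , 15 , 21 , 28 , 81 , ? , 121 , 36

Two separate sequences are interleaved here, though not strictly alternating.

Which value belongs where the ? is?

The slot pattern repeats as AAABBB (period 6), so there are 2 interleaved tracks.
Track A: 3, 6, 10, 15, 21, 28, 36 — triangular numbers starting at T_2.
Track B: 36, 49, 64, 81, ?, 121 — consecutive squares n² from n = 6.
Track B's pattern makes the blank 100.

100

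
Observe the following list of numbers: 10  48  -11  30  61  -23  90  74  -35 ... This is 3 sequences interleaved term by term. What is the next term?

Read the sequence 3 terms at a time; column i is its own pattern.
Subsequence A is 10, 30, 90, which is a geometric progression (common ratio 3).
Subsequence B is 48, 61, 74, which is arithmetic, step +13.
Subsequence C is -11, -23, -35, which is linear: a_n = 1 − 12·n.
Position 10 falls in subsequence A as its term 4, giving 270.

270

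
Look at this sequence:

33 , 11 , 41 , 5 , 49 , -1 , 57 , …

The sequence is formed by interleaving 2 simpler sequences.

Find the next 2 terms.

Taking every 2nd term gives 2 separate tracks.
Track A: 33, 41, 49, 57 — linear: a_n = 25 + 8·n.
Track B: 11, 5, -1 — linear: a_n = 17 − 6·n.
Position 8 falls in track B as its term 4, giving -7.
The 9th slot belongs to track A; its 5th term is 65.

-7, 65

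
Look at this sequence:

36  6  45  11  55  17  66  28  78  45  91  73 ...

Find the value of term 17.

136

The terms cycle through 2 interleaved subsequences.
Track A: 36, 45, 55, 66, 78, 91 (triangular numbers n(n+1)/2 for n = 8, 9, …).
Track B: 6, 11, 17, 28, 45, 73 (Fibonacci-style (each term is the sum of the two before it)).
The 17th slot belongs to track A; its 9th term is 136.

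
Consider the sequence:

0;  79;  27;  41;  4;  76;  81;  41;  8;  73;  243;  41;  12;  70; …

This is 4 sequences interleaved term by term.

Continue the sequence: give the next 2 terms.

729, 41

Split by position mod 4: positions 1, 5, 9, … form one track, and each other residue class forms its own.
Subsequence A = 0, 4, 8, 12: arithmetic, step +4.
Subsequence B = 79, 76, 73, 70: arithmetic, step −3.
Subsequence C = 27, 81, 243: successive powers of 3.
Subsequence D = 41, 41, 41: always 41.
Position 15 → subsequence C, term 4 = 729.
Term 16 comes from subsequence D (its 4th entry): 41.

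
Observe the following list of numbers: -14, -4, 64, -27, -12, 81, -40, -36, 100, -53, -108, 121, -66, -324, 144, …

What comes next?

-79

Split by position mod 3 into 3 tracks.
Track A: -14, -27, -40, -53, -66. Arithmetic with common difference −13.
Track B: -4, -12, -36, -108, -324. A geometric progression (common ratio 3).
Track C: 64, 81, 100, 121, 144. Perfect squares starting at 8².
Position 16 falls in track A as its term 6, giving -79.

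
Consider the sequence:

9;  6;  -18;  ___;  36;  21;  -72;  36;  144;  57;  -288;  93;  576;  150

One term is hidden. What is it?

15

Taking every 2nd term gives 2 separate tracks.
Stream A is 9, -18, 36, -72, 144, -288, 576, which is a geometric progression (common ratio -2).
Stream B is 6, ?, 21, 36, 57, 93, 150, which is a Fibonacci-like recurrence a_n = a_{n-1} + a_{n-2}.
Filling stream B at index 2 by its rule yields 15.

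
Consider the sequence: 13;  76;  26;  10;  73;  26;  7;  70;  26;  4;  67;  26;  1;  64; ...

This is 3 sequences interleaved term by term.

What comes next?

26

Taking every 3rd term gives 3 separate tracks.
Track A: 13, 10, 7, 4, 1. Subtracting 3 each time.
Track B: 76, 73, 70, 67, 64. Linear: a_n = 79 − 3·n.
Track C: 26, 26, 26, 26. The constant sequence 26.
Position 15 falls in track C as its term 5, giving 26.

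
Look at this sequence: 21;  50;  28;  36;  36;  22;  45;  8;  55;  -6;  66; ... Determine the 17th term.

The terms cycle through 2 interleaved subsequences.
Track A: 21, 28, 36, 45, 55, 66 — triangular numbers starting at T_6.
Track B: 50, 36, 22, 8, -6 — linear: a_n = 64 − 14·n.
Term 17 comes from track A (its 9th entry): 105.

105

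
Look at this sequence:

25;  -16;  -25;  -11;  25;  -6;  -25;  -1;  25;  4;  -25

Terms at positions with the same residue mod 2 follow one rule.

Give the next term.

Positions 1, 3, 5, … form one subsequence and positions 2, 4, 6, … form another.
Track A: 25, -25, 25, -25, 25, -25 — the oscillation 25·(−1)^(n+1).
Track B: -16, -11, -6, -1, 4 — linear: a_n = -21 + 5·n.
Position 12 falls in track B as its term 6, giving 9.

9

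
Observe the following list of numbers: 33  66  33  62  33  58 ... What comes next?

33

Positions 1, 3, 5, … form one subsequence and positions 2, 4, 6, … form another.
Subsequence A: 33, 33, 33 (always 33).
Subsequence B: 66, 62, 58 (subtracting 4 each time).
Position 7 falls in subsequence A as its term 4, giving 33.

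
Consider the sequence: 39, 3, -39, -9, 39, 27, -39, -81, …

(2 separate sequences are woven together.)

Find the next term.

Odd-indexed and even-indexed terms follow separate rules.
Subsequence A: 39, -39, 39, -39. Alternating ±39.
Subsequence B: 3, -9, 27, -81. Multiplying by -3 each time.
Position 9 → subsequence A, term 5 = 39.

39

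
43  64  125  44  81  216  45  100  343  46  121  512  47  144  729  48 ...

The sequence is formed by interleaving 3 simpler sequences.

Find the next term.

169

Split by position mod 3: positions 1, 4, 7, … form one track, and each other residue class forms its own.
Stream A: 43, 44, 45, 46, 47, 48 (linear: a_n = 42 + n).
Stream B: 64, 81, 100, 121, 144 (the squares 8², 9², 10², …).
Stream C: 125, 216, 343, 512, 729 (the cubes 5³, 6³, 7³, …).
Position 17 falls in stream B as its term 6, giving 169.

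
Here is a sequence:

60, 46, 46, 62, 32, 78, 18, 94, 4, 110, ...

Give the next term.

-10

Positions 1, 3, 5, … form one subsequence and positions 2, 4, 6, … form another.
Track A is 60, 46, 32, 18, 4, which is subtracting 14 each time.
Track B is 46, 62, 78, 94, 110, which is linear: a_n = 30 + 16·n.
Position 11 falls in track A as its term 6, giving -10.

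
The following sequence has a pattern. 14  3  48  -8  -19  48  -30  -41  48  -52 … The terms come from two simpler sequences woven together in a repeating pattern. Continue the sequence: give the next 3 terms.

Positions follow the repeating pattern AAB; grouping by letter gives 2 tracks.
Subsequence A: 14, 3, -8, -19, -30, -41, -52. Subtracting 11 each time.
Subsequence B: 48, 48, 48. The constant sequence 48.
Position 11 falls in subsequence A as its term 8, giving -63.
Term 12 comes from subsequence B (its 4th entry): 48.
Position 13 falls in subsequence A as its term 9, giving -74.

-63, 48, -74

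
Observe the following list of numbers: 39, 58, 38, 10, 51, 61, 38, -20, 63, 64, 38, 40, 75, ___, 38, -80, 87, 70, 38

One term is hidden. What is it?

67

Read the sequence 4 terms at a time; column i is its own pattern.
Track A: 39, 51, 63, 75, 87 — arithmetic with common difference +12.
Track B: 58, 61, 64, ?, 70 — arithmetic with common difference +3.
Track C: 38, 38, 38, 38, 38 — constant 38.
Track D: 10, -20, 40, -80 — geometric with ratio -2.
Filling track B at index 4 by its rule yields 67.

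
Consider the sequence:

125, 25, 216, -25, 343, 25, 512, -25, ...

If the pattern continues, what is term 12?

-25

Odd-indexed and even-indexed terms follow separate rules.
Subsequence A: 125, 216, 343, 512. Perfect cubes starting at 5³.
Subsequence B: 25, -25, 25, -25. The oscillation 25·(−1)^(n+1).
The 12th slot belongs to subsequence B; its 6th term is -25.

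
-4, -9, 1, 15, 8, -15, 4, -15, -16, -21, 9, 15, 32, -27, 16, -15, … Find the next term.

Read the sequence 4 terms at a time; column i is its own pattern.
Stream A: -4, 8, -16, 32 — a geometric progression (common ratio -2).
Stream B: -9, -15, -21, -27 — arithmetic with common difference −6.
Stream C: 1, 4, 9, 16 — consecutive squares n² from n = 1.
Stream D: 15, -15, 15, -15 — alternating ±15.
Position 17 falls in stream A as its term 5, giving -64.

-64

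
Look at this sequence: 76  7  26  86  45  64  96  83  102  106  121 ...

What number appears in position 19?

Reading positions in blocks of 3 reveals the pattern ABB — 2 tracks woven together.
Stream A: 76, 86, 96, 106 — arithmetic, step +10.
Stream B: 7, 26, 45, 64, 83, 102, 121 — linear: a_n = -12 + 19·n.
Term 19 comes from stream A (its 7th entry): 136.

136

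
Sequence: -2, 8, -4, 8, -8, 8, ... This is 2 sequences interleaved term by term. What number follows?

Taking every 2nd term gives 2 separate tracks.
Subsequence A is -2, -4, -8, which is geometric with ratio 2.
Subsequence B is 8, 8, 8, which is the constant sequence 8.
Position 7 → subsequence A, term 4 = -16.

-16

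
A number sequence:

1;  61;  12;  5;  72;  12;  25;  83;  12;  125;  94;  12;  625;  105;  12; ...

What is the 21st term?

Split by position mod 3 into 3 tracks.
Track A: 1, 5, 25, 125, 625. Geometric with ratio 5.
Track B: 61, 72, 83, 94, 105. Arithmetic with common difference +11.
Track C: 12, 12, 12, 12, 12. The constant sequence 12.
Term 21 comes from track C (its 7th entry): 12.

12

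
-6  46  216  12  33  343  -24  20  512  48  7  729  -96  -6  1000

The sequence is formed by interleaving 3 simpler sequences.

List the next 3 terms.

192, -19, 1331

Split by position mod 3 into 3 tracks.
Track A: -6, 12, -24, 48, -96 (multiplying by -2 each time).
Track B: 46, 33, 20, 7, -6 (subtracting 13 each time).
Track C: 216, 343, 512, 729, 1000 (consecutive cubes n³ from n = 6).
The 16th slot belongs to track A; its 6th term is 192.
Position 17 falls in track B as its term 6, giving -19.
The 18th slot belongs to track C; its 6th term is 1331.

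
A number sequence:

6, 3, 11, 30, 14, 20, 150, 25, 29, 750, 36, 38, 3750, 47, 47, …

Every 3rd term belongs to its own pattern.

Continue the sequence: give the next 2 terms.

18750, 58

Split by position mod 3 into 3 tracks.
Stream A is 6, 30, 150, 750, 3750, which is geometric, ×5 each step.
Stream B is 3, 14, 25, 36, 47, which is arithmetic with common difference +11.
Stream C is 11, 20, 29, 38, 47, which is linear: a_n = 2 + 9·n.
Term 16 comes from stream A (its 6th entry): 18750.
Position 17 falls in stream B as its term 6, giving 58.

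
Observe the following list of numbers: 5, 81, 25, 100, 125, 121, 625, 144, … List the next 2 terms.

3125, 169

Positions 1, 3, 5, … form one subsequence and positions 2, 4, 6, … form another.
Stream A: 5, 25, 125, 625 — successive powers of 5.
Stream B: 81, 100, 121, 144 — consecutive squares n² from n = 9.
Position 9 → stream A, term 5 = 3125.
The 10th slot belongs to stream B; its 5th term is 169.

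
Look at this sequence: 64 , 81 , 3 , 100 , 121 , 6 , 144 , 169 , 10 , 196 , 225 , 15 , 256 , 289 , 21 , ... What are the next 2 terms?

324, 361

Reading positions in blocks of 3 reveals the pattern AAB — 2 tracks woven together.
Track A: 64, 81, 100, 121, 144, 169, 196, 225, 256, 289 (consecutive squares n² from n = 8).
Track B: 3, 6, 10, 15, 21 (triangular numbers starting at T_2).
The 16th slot belongs to track A; its 11th term is 324.
Position 17 → track A, term 12 = 361.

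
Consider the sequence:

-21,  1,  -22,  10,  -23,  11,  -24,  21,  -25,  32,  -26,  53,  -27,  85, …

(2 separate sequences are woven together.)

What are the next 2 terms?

-28, 138

Odd-indexed and even-indexed terms follow separate rules.
Subsequence A: -21, -22, -23, -24, -25, -26, -27. Linear: a_n = -20 − n.
Subsequence B: 1, 10, 11, 21, 32, 53, 85. A Fibonacci-like recurrence a_n = a_{n-1} + a_{n-2}.
Position 15 falls in subsequence A as its term 8, giving -28.
Position 16 falls in subsequence B as its term 8, giving 138.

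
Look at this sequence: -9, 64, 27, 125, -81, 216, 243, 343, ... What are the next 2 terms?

-729, 512

Split by position mod 2 into 2 tracks.
Stream A is -9, 27, -81, 243, which is a geometric progression (common ratio -3).
Stream B is 64, 125, 216, 343, which is consecutive cubes n³ from n = 4.
The 9th slot belongs to stream A; its 5th term is -729.
Position 10 → stream B, term 5 = 512.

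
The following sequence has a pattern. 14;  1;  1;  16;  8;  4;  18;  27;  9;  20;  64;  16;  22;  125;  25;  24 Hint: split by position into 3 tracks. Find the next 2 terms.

216, 36

The terms cycle through 3 interleaved subsequences.
Stream A is 14, 16, 18, 20, 22, 24, which is arithmetic with common difference +2.
Stream B is 1, 8, 27, 64, 125, which is consecutive cubes n³ from n = 1.
Stream C is 1, 4, 9, 16, 25, which is perfect squares starting at 1².
Position 17 falls in stream B as its term 6, giving 216.
Term 18 comes from stream C (its 6th entry): 36.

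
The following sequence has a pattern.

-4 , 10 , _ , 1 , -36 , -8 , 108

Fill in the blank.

Split by position mod 2 into 2 tracks.
Track A: -4, ?, -36, 108 — multiplying by -3 each time.
Track B: 10, 1, -8 — subtracting 9 each time.
Track A's pattern makes the blank 12.

12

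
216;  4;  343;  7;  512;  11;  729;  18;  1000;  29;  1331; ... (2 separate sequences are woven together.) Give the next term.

Odd-indexed and even-indexed terms follow separate rules.
Subsequence A is 216, 343, 512, 729, 1000, 1331, which is consecutive cubes n³ from n = 6.
Subsequence B is 4, 7, 11, 18, 29, which is Fibonacci-style (each term is the sum of the two before it).
Position 12 → subsequence B, term 6 = 47.

47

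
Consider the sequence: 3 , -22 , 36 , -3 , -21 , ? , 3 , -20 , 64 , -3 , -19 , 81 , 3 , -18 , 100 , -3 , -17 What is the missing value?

Taking every 3rd term gives 3 separate tracks.
Track A: 3, -3, 3, -3, 3, -3. The oscillation 3·(−1)^(n+1).
Track B: -22, -21, -20, -19, -18, -17. Arithmetic, step +1.
Track C: 36, ?, 64, 81, 100. Perfect squares starting at 6².
The gap is track C's term 2; the rule gives 49.

49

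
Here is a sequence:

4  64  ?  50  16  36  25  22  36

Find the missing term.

Odd-indexed and even-indexed terms follow separate rules.
Track A: 4, ?, 16, 25, 36 — perfect squares starting at 2².
Track B: 64, 50, 36, 22 — arithmetic with common difference −14.
Track A's pattern makes the blank 9.

9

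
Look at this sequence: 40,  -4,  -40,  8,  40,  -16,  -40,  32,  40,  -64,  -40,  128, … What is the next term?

40

Taking every 2nd term gives 2 separate tracks.
Subsequence A: 40, -40, 40, -40, 40, -40 — the oscillation 40·(−1)^(n+1).
Subsequence B: -4, 8, -16, 32, -64, 128 — geometric, ×-2 each step.
The 13th slot belongs to subsequence A; its 7th term is 40.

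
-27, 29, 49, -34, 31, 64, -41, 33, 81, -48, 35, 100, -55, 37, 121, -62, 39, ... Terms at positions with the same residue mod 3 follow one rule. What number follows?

144

Read the sequence 3 terms at a time; column i is its own pattern.
Track A = -27, -34, -41, -48, -55, -62: linear: a_n = -20 − 7·n.
Track B = 29, 31, 33, 35, 37, 39: adding 2 each time.
Track C = 49, 64, 81, 100, 121: perfect squares starting at 7².
Position 18 → track C, term 6 = 144.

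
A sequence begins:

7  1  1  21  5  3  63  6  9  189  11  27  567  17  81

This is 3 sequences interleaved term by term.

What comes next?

Split by position mod 3 into 3 tracks.
Stream A: 7, 21, 63, 189, 567. Multiplying by 3 each time.
Stream B: 1, 5, 6, 11, 17. Fibonacci-style (each term is the sum of the two before it).
Stream C: 1, 3, 9, 27, 81. Successive powers of 3.
Term 16 comes from stream A (its 6th entry): 1701.

1701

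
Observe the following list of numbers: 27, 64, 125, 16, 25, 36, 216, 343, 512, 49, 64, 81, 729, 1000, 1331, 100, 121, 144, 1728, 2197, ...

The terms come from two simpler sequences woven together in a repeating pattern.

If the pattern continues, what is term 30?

Positions follow the repeating pattern AAABBB; grouping by letter gives 2 tracks.
Track A: 27, 64, 125, 216, 343, 512, 729, 1000, 1331, 1728, 2197. The cubes 3³, 4³, 5³, ….
Track B: 16, 25, 36, 49, 64, 81, 100, 121, 144. Perfect squares starting at 4².
Term 30 comes from track B (its 15th entry): 324.

324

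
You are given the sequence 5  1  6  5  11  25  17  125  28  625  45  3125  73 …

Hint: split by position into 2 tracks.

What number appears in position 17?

Taking every 2nd term gives 2 separate tracks.
Stream A: 5, 6, 11, 17, 28, 45, 73 (Fibonacci-style (each term is the sum of the two before it)).
Stream B: 1, 5, 25, 125, 625, 3125 (powers 5^0, 5^1, 5^2, …).
Term 17 comes from stream A (its 9th entry): 191.

191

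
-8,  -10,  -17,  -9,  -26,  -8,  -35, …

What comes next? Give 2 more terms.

-7, -44

Odd-indexed and even-indexed terms follow separate rules.
Track A is -8, -17, -26, -35, which is arithmetic, step −9.
Track B is -10, -9, -8, which is linear: a_n = -11 + n.
Position 8 → track B, term 4 = -7.
Position 9 → track A, term 5 = -44.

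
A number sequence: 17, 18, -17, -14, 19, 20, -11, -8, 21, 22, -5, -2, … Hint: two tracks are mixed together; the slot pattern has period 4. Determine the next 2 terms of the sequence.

Positions follow the repeating pattern AABB; grouping by letter gives 2 tracks.
Stream A = 17, 18, 19, 20, 21, 22: arithmetic, step +1.
Stream B = -17, -14, -11, -8, -5, -2: arithmetic, step +3.
Term 13 comes from stream A (its 7th entry): 23.
Term 14 comes from stream A (its 8th entry): 24.

23, 24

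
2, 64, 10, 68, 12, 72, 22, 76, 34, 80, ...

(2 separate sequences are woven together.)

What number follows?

Odd-indexed and even-indexed terms follow separate rules.
Track A = 2, 10, 12, 22, 34: each term equals the sum of the previous two.
Track B = 64, 68, 72, 76, 80: arithmetic, step +4.
Term 11 comes from track A (its 6th entry): 56.

56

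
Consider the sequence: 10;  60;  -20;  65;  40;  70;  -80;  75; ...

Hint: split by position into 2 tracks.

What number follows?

160

Split by position mod 2 into 2 tracks.
Track A: 10, -20, 40, -80 (a geometric progression (common ratio -2)).
Track B: 60, 65, 70, 75 (arithmetic, step +5).
Position 9 falls in track A as its term 5, giving 160.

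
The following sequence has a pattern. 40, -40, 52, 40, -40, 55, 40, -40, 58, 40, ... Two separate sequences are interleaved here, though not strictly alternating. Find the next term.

The slot pattern repeats as AAB (period 3), so there are 2 interleaved tracks.
Subsequence A: 40, -40, 40, -40, 40, -40, 40 (alternating ±40).
Subsequence B: 52, 55, 58 (arithmetic, step +3).
The 11th slot belongs to subsequence A; its 8th term is -40.

-40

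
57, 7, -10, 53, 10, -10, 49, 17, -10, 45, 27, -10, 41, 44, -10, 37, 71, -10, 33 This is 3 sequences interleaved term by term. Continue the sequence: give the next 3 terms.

The terms cycle through 3 interleaved subsequences.
Track A = 57, 53, 49, 45, 41, 37, 33: arithmetic, step −4.
Track B = 7, 10, 17, 27, 44, 71: Fibonacci-style (each term is the sum of the two before it).
Track C = -10, -10, -10, -10, -10, -10: constant -10.
Position 20 falls in track B as its term 7, giving 115.
Position 21 → track C, term 7 = -10.
The 22nd slot belongs to track A; its 8th term is 29.

115, -10, 29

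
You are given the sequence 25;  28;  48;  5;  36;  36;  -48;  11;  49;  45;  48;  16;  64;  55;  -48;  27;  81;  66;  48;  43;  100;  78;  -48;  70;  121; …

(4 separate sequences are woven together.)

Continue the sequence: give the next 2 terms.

Split by position mod 4 into 4 tracks.
Track A is 25, 36, 49, 64, 81, 100, 121, which is perfect squares starting at 5².
Track B is 28, 36, 45, 55, 66, 78, which is triangular numbers n(n+1)/2 for n = 7, 8, ….
Track C is 48, -48, 48, -48, 48, -48, which is oscillating between 48 and -48.
Track D is 5, 11, 16, 27, 43, 70, which is each term equals the sum of the previous two.
Position 26 falls in track B as its term 7, giving 91.
The 27th slot belongs to track C; its 7th term is 48.

91, 48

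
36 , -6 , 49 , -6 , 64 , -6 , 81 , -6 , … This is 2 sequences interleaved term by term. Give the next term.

100

The terms cycle through 2 interleaved subsequences.
Track A: 36, 49, 64, 81 — consecutive squares n² from n = 6.
Track B: -6, -6, -6, -6 — the constant sequence -6.
Position 9 falls in track A as its term 5, giving 100.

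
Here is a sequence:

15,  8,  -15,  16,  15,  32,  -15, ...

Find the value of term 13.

Split by position mod 2 into 2 tracks.
Track A is 15, -15, 15, -15, which is the oscillation 15·(−1)^(n+1).
Track B is 8, 16, 32, which is powers of 2.
The 13th slot belongs to track A; its 7th term is 15.

15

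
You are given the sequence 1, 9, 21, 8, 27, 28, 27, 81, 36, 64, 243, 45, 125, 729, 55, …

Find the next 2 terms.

Read the sequence 3 terms at a time; column i is its own pattern.
Subsequence A = 1, 8, 27, 64, 125: the cubes 1³, 2³, 3³, ….
Subsequence B = 9, 27, 81, 243, 729: powers of 3.
Subsequence C = 21, 28, 36, 45, 55: the triangular numbers T_6, T_7, ….
Position 16 falls in subsequence A as its term 6, giving 216.
Position 17 → subsequence B, term 6 = 2187.

216, 2187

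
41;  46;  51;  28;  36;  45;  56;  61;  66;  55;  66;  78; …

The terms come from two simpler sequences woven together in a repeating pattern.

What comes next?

Reading positions in blocks of 6 reveals the pattern AAABBB — 2 tracks woven together.
Track A = 41, 46, 51, 56, 61, 66: arithmetic, step +5.
Track B = 28, 36, 45, 55, 66, 78: the triangular numbers T_7, T_8, ….
Position 13 → track A, term 7 = 71.

71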